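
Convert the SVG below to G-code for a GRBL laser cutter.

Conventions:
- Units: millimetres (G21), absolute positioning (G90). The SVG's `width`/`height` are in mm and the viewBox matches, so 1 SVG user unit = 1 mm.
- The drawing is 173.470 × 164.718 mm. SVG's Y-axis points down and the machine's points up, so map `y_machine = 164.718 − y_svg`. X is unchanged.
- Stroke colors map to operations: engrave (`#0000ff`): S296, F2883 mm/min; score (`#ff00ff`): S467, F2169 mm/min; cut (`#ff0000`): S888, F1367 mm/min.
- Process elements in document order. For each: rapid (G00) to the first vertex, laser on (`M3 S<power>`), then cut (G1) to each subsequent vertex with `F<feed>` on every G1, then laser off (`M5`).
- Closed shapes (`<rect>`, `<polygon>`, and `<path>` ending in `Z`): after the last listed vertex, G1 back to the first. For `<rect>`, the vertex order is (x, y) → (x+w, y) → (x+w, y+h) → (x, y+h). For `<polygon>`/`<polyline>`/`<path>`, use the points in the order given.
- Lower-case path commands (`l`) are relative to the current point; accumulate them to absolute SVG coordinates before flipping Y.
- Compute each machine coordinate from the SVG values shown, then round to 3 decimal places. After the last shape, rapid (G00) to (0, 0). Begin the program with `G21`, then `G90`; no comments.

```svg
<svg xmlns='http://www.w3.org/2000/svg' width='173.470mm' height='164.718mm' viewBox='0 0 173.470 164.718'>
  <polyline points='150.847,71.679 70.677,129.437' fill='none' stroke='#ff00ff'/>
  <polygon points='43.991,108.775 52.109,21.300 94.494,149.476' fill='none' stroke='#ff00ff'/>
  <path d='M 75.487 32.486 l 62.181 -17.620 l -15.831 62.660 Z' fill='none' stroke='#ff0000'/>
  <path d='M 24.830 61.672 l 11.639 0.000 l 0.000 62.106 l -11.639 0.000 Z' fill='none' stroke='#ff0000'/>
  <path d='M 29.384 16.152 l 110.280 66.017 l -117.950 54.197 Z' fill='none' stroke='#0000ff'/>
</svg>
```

G21
G90
G00 X150.847 Y93.039
M3 S467
G1 X70.677 Y35.281 F2169
M5
G00 X43.991 Y55.943
M3 S467
G1 X52.109 Y143.418 F2169
G1 X94.494 Y15.242 F2169
G1 X43.991 Y55.943 F2169
M5
G00 X75.487 Y132.232
M3 S888
G1 X137.668 Y149.852 F1367
G1 X121.837 Y87.192 F1367
G1 X75.487 Y132.232 F1367
M5
G00 X24.830 Y103.046
M3 S888
G1 X36.469 Y103.046 F1367
G1 X36.469 Y40.940 F1367
G1 X24.830 Y40.940 F1367
G1 X24.830 Y103.046 F1367
M5
G00 X29.384 Y148.566
M3 S296
G1 X139.664 Y82.549 F2883
G1 X21.714 Y28.352 F2883
G1 X29.384 Y148.566 F2883
M5
G00 X0.000 Y0.000

viewBox `0 0 173.470 164.718` with mm width/height → 1 unit = 1 mm. Flip: y_m = 164.718 − y_svg.

**Shape 1** — `<polyline>` line segment, stroke `#ff00ff` → score (S467, F2169). Machine vertices: (150.847,93.039) → (70.677,35.281). Open path.

**Shape 2** — `<polygon>` closed polygon, stroke `#ff00ff` → score (S467, F2169). Machine vertices: (43.991,55.943) → (52.109,143.418) → (94.494,15.242) → (43.991,55.943). Closed: final G1 returns to the first vertex.

**Shape 3** — `<path>` regular polygon, stroke `#ff0000` → cut (S888, F1367). Machine vertices: (75.487,132.232) → (137.668,149.852) → (121.837,87.192) → (75.487,132.232). Closed: final G1 returns to the first vertex.

**Shape 4** — `<path>` rectangle, stroke `#ff0000` → cut (S888, F1367). Machine vertices: (24.830,103.046) → (36.469,103.046) → (36.469,40.940) → (24.830,40.940) → (24.830,103.046). Closed: final G1 returns to the first vertex.

**Shape 5** — `<path>` closed polygon, stroke `#0000ff` → engrave (S296, F2883). Machine vertices: (29.384,148.566) → (139.664,82.549) → (21.714,28.352) → (29.384,148.566). Closed: final G1 returns to the first vertex.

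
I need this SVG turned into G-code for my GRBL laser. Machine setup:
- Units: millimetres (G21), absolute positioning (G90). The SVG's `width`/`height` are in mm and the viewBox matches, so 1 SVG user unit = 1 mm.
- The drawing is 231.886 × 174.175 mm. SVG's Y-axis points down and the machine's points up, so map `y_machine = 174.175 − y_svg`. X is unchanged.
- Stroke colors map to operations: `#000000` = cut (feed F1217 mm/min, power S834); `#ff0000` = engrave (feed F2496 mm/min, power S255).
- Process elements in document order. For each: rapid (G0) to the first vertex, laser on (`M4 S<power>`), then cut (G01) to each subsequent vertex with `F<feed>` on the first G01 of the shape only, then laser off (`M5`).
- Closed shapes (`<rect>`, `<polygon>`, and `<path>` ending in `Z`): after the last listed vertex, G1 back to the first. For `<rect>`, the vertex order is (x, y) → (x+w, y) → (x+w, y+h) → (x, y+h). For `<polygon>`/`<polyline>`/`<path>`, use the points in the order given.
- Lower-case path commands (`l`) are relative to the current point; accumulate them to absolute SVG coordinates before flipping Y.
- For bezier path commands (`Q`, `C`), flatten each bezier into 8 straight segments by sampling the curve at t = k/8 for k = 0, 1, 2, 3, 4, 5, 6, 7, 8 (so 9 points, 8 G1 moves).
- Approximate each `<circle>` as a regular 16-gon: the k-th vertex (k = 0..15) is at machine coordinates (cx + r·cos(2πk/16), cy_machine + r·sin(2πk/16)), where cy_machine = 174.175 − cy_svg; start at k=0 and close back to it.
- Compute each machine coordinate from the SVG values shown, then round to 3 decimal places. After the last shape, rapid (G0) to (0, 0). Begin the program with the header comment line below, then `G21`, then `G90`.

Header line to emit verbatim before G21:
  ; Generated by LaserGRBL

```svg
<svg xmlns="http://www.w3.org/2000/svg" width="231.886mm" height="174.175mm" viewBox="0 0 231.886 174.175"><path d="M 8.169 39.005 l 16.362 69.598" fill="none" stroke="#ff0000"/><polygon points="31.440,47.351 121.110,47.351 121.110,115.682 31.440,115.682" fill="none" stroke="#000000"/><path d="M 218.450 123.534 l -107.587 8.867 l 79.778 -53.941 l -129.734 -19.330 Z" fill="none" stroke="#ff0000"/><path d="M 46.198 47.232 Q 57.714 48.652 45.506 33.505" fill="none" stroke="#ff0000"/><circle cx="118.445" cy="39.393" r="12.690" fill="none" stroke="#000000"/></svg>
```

; Generated by LaserGRBL
G21
G90
G0 X8.169 Y135.170
M4 S255
G01 X24.531 Y65.572 F2496
M5
G0 X31.440 Y126.824
M4 S834
G01 X121.110 Y126.824 F1217
G01 X121.110 Y58.493
G01 X31.440 Y58.493
G01 X31.440 Y126.824
M5
G0 X218.450 Y50.641
M4 S255
G01 X110.863 Y41.774 F2496
G01 X190.641 Y95.715
G01 X60.907 Y115.045
G01 X218.450 Y50.641
M5
G0 X46.198 Y126.943
M4 S255
G01 X48.706 Y126.847 F2496
G01 X50.473 Y127.268
G01 X51.499 Y128.208
G01 X51.783 Y129.665
G01 X51.326 Y131.639
G01 X50.127 Y134.132
G01 X48.187 Y137.142
G01 X45.506 Y140.670
M5
G0 X131.135 Y134.782
M4 S834
G01 X130.169 Y139.638 F1217
G01 X127.418 Y143.755
G01 X123.301 Y146.506
G01 X118.445 Y147.472
G01 X113.589 Y146.506
G01 X109.472 Y143.755
G01 X106.721 Y139.638
G01 X105.755 Y134.782
G01 X106.721 Y129.926
G01 X109.472 Y125.809
G01 X113.589 Y123.058
G01 X118.445 Y122.092
G01 X123.301 Y123.058
G01 X127.418 Y125.809
G01 X130.169 Y129.926
G01 X131.135 Y134.782
M5
G0 X0.000 Y0.000

1 u = 1 mm; y_m = 174.175 − y.

[1] `<path>` line segment, #ff0000→engrave S255 F2496: (8.169,135.170) → (24.531,65.572)

[2] `<polygon>` rectangle, #000000→cut S834 F1217: (31.440,126.824) → (121.110,126.824) → (121.110,58.493) → (31.440,58.493) → (31.440,126.824) (closed)

[3] `<path>` closed polygon, #ff0000→engrave S255 F2496: (218.450,50.641) → (110.863,41.774) → (190.641,95.715) → (60.907,115.045) → (218.450,50.641) (closed)

[4] `<path>` quadratic bezier, #ff0000→engrave S255 F2496: (46.198,126.943) → (48.706,126.847) → (50.473,127.268) → (51.499,128.208) → (51.783,129.665) → (51.326,131.639) → (50.127,134.132) → (48.187,137.142) → (45.506,140.670)

[5] `<circle>` circle, #000000→cut S834 F1217: (131.135,134.782) → (130.169,139.638) → (127.418,143.755) → (123.301,146.506) → (118.445,147.472) → (113.589,146.506) → (109.472,143.755) → (106.721,139.638) → (105.755,134.782) → (106.721,129.926) → (109.472,125.809) → (113.589,123.058) → (118.445,122.092) → (123.301,123.058) → (127.418,125.809) → (130.169,129.926) → (131.135,134.782) (closed)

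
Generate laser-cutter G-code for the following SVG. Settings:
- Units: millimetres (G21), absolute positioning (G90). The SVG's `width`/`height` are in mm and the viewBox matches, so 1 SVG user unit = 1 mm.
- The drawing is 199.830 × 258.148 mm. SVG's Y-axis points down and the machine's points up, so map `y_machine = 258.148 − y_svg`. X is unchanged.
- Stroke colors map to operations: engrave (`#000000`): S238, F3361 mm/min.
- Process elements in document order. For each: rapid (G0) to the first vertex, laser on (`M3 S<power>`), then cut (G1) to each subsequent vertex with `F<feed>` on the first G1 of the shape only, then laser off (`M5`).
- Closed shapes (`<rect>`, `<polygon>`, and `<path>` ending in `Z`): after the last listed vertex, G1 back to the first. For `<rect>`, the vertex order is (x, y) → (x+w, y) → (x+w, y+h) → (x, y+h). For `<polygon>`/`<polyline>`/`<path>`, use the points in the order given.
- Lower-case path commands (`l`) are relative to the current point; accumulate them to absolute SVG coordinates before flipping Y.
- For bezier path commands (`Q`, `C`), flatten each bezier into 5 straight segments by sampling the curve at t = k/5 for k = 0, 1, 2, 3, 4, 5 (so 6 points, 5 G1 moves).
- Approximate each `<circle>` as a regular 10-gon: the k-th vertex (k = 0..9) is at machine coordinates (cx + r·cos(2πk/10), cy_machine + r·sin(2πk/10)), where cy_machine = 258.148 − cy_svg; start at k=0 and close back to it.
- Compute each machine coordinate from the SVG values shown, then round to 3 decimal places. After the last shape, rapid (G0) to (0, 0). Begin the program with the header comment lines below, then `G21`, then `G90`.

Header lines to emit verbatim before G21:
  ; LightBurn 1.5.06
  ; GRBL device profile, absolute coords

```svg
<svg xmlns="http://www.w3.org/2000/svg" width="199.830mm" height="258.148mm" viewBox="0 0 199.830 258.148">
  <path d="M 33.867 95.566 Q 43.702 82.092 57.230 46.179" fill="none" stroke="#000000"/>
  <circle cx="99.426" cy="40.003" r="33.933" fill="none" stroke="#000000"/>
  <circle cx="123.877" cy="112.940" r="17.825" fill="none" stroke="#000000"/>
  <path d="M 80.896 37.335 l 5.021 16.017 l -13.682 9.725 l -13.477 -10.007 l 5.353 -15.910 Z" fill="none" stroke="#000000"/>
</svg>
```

; LightBurn 1.5.06
; GRBL device profile, absolute coords
G21
G90
G0 X33.867 Y162.582
M3 S238
G1 X37.949 Y168.869 F3361
G1 X42.326 Y176.951
G1 X46.998 Y186.829
G1 X51.967 Y198.501
G1 X57.230 Y211.969
M5
G0 X133.359 Y218.145
M3 S238
G1 X126.878 Y238.090 F3361
G1 X109.912 Y250.417
G1 X88.940 Y250.417
G1 X71.974 Y238.090
G1 X65.493 Y218.145
G1 X71.974 Y198.200
G1 X88.940 Y185.873
G1 X109.912 Y185.873
G1 X126.878 Y198.200
G1 X133.359 Y218.145
M5
G0 X141.702 Y145.208
M3 S238
G1 X138.298 Y155.685 F3361
G1 X129.385 Y162.161
G1 X118.369 Y162.161
G1 X109.456 Y155.685
G1 X106.052 Y145.208
G1 X109.456 Y134.731
G1 X118.369 Y128.255
G1 X129.385 Y128.255
G1 X138.298 Y134.731
G1 X141.702 Y145.208
M5
G0 X80.896 Y220.813
M3 S238
G1 X85.917 Y204.796 F3361
G1 X72.235 Y195.071
G1 X58.758 Y205.078
G1 X64.111 Y220.988
G1 X80.896 Y220.813
M5
G0 X0.000 Y0.000

Since the viewBox matches the mm dimensions, user units are millimetres directly. The only transform is the Y-flip y_m = 258.148 − y_svg.

Shape 1 is a quadratic bezier drawn with `<path>`. Its stroke #000000 means engrave at S238, F3361. After flipping Y the toolpath is (33.867,162.582) → (37.949,168.869) → (42.326,176.951) → (46.998,186.829) → (51.967,198.501) → (57.230,211.969).

Shape 2 is a circle drawn with `<circle>`. Its stroke #000000 means engrave at S238, F3361. After flipping Y the toolpath is (133.359,218.145) → (126.878,238.090) → (109.912,250.417) → (88.940,250.417) → (71.974,238.090) → (65.493,218.145) → (71.974,198.200) → (88.940,185.873) → (109.912,185.873) → (126.878,198.200) → (133.359,218.145), returning to the start.

Shape 3 is a circle drawn with `<circle>`. Its stroke #000000 means engrave at S238, F3361. After flipping Y the toolpath is (141.702,145.208) → (138.298,155.685) → (129.385,162.161) → (118.369,162.161) → (109.456,155.685) → (106.052,145.208) → (109.456,134.731) → (118.369,128.255) → (129.385,128.255) → (138.298,134.731) → (141.702,145.208), returning to the start.

Shape 4 is a regular polygon drawn with `<path>`. Its stroke #000000 means engrave at S238, F3361. After flipping Y the toolpath is (80.896,220.813) → (85.917,204.796) → (72.235,195.071) → (58.758,205.078) → (64.111,220.988) → (80.896,220.813), returning to the start.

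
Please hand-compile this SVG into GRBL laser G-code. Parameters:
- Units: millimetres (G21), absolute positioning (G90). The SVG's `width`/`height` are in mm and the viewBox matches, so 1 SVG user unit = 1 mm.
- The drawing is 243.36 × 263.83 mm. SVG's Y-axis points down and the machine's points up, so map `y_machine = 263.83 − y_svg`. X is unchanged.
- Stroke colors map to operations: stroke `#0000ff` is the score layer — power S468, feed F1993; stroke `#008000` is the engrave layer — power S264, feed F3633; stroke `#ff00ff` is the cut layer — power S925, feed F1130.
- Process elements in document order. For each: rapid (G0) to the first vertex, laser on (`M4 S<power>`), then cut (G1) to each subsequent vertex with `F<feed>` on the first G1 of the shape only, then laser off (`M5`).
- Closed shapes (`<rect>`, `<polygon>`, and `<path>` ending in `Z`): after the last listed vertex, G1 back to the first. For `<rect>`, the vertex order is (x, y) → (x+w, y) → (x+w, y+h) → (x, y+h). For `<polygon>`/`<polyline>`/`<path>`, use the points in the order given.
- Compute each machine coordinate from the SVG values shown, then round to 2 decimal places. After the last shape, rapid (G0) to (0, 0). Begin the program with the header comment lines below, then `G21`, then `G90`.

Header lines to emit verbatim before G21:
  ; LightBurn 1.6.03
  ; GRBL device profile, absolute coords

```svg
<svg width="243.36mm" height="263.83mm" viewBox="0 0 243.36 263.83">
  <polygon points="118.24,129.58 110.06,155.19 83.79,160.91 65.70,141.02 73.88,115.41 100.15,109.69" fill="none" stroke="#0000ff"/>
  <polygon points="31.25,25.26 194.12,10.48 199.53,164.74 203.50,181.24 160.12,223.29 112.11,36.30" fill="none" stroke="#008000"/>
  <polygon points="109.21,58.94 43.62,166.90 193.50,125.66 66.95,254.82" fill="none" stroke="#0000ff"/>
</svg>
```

; LightBurn 1.6.03
; GRBL device profile, absolute coords
G21
G90
G0 X118.24 Y134.25
M4 S468
G1 X110.06 Y108.64 F1993
G1 X83.79 Y102.92
G1 X65.70 Y122.81
G1 X73.88 Y148.42
G1 X100.15 Y154.14
G1 X118.24 Y134.25
M5
G0 X31.25 Y238.57
M4 S264
G1 X194.12 Y253.35 F3633
G1 X199.53 Y99.09
G1 X203.50 Y82.59
G1 X160.12 Y40.54
G1 X112.11 Y227.53
G1 X31.25 Y238.57
M5
G0 X109.21 Y204.89
M4 S468
G1 X43.62 Y96.93 F1993
G1 X193.50 Y138.17
G1 X66.95 Y9.01
G1 X109.21 Y204.89
M5
G0 X0.00 Y0.00

Since the viewBox matches the mm dimensions, user units are millimetres directly. The only transform is the Y-flip y_m = 263.83 − y_svg.

Shape 1 is a regular polygon drawn with `<polygon>`. Its stroke #0000ff means score at S468, F1993. After flipping Y the toolpath is (118.24,134.25) → (110.06,108.64) → (83.79,102.92) → (65.70,122.81) → (73.88,148.42) → (100.15,154.14) → (118.24,134.25), returning to the start.

Shape 2 is a closed polygon drawn with `<polygon>`. Its stroke #008000 means engrave at S264, F3633. After flipping Y the toolpath is (31.25,238.57) → (194.12,253.35) → (199.53,99.09) → (203.50,82.59) → (160.12,40.54) → (112.11,227.53) → (31.25,238.57), returning to the start.

Shape 3 is a closed polygon drawn with `<polygon>`. Its stroke #0000ff means score at S468, F1993. After flipping Y the toolpath is (109.21,204.89) → (43.62,96.93) → (193.50,138.17) → (66.95,9.01) → (109.21,204.89), returning to the start.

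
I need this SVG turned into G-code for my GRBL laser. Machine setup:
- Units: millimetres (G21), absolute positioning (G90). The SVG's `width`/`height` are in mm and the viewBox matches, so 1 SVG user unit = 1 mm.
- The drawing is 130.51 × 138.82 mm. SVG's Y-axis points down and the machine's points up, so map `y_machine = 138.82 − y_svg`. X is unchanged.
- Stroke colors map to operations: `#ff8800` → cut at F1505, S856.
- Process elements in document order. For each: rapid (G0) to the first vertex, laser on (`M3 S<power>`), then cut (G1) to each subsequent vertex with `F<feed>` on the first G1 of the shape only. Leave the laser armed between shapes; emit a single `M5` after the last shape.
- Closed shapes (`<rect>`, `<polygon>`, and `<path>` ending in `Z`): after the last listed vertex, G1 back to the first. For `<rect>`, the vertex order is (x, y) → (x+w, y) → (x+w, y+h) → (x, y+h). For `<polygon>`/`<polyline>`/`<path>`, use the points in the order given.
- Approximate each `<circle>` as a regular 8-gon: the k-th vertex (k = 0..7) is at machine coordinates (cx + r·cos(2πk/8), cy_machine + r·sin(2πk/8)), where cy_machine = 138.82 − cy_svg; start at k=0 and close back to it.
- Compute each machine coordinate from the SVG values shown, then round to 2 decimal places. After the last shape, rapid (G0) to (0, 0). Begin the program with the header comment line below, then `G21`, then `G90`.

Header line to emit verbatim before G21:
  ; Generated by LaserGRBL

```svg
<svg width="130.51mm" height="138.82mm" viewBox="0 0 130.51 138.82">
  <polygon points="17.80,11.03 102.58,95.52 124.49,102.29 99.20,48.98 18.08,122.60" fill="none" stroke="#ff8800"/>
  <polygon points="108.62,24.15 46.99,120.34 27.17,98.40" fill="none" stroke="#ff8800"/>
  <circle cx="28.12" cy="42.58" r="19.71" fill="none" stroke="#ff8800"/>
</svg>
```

Since the viewBox matches the mm dimensions, user units are millimetres directly. The only transform is the Y-flip y_m = 138.82 − y_svg.

Shape 1 is a closed polygon drawn with `<polygon>`. Its stroke #ff8800 means cut at S856, F1505. After flipping Y the toolpath is (17.80,127.79) → (102.58,43.30) → (124.49,36.53) → (99.20,89.84) → (18.08,16.22) → (17.80,127.79), returning to the start.

Shape 2 is a closed polygon drawn with `<polygon>`. Its stroke #ff8800 means cut at S856, F1505. After flipping Y the toolpath is (108.62,114.67) → (46.99,18.48) → (27.17,40.42) → (108.62,114.67), returning to the start.

Shape 3 is a circle drawn with `<circle>`. Its stroke #ff8800 means cut at S856, F1505. After flipping Y the toolpath is (47.83,96.24) → (42.06,110.18) → (28.12,115.95) → (14.18,110.18) → (8.41,96.24) → (14.18,82.30) → (28.12,76.53) → (42.06,82.30) → (47.83,96.24), returning to the start.

; Generated by LaserGRBL
G21
G90
G0 X17.80 Y127.79
M3 S856
G1 X102.58 Y43.30 F1505
G1 X124.49 Y36.53
G1 X99.20 Y89.84
G1 X18.08 Y16.22
G1 X17.80 Y127.79
G0 X108.62 Y114.67
M3 S856
G1 X46.99 Y18.48 F1505
G1 X27.17 Y40.42
G1 X108.62 Y114.67
G0 X47.83 Y96.24
M3 S856
G1 X42.06 Y110.18 F1505
G1 X28.12 Y115.95
G1 X14.18 Y110.18
G1 X8.41 Y96.24
G1 X14.18 Y82.30
G1 X28.12 Y76.53
G1 X42.06 Y82.30
G1 X47.83 Y96.24
M5
G0 X0.00 Y0.00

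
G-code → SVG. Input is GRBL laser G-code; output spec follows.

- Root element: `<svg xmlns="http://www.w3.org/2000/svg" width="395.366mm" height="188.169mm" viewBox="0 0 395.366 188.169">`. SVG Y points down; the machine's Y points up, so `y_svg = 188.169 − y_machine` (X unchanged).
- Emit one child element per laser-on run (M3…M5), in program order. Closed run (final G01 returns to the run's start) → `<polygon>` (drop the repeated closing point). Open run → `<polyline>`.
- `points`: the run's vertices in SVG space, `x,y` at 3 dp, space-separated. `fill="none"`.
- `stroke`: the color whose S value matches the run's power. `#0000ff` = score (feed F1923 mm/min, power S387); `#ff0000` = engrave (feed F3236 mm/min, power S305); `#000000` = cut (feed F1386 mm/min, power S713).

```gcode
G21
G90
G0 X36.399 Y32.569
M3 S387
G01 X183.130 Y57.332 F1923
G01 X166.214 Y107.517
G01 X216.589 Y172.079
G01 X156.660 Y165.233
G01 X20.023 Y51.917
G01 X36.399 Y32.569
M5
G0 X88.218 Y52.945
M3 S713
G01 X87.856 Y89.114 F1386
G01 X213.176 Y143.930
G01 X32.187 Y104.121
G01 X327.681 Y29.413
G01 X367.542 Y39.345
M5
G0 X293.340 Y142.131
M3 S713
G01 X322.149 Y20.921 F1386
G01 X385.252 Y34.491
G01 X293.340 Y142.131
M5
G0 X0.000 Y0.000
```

<svg xmlns="http://www.w3.org/2000/svg" width="395.366mm" height="188.169mm" viewBox="0 0 395.366 188.169">
  <polygon points="36.399,155.600 183.130,130.837 166.214,80.652 216.589,16.090 156.660,22.936 20.023,136.252" fill="none" stroke="#0000ff"/>
  <polyline points="88.218,135.224 87.856,99.055 213.176,44.239 32.187,84.048 327.681,158.756 367.542,148.824" fill="none" stroke="#000000"/>
  <polygon points="293.340,46.038 322.149,167.248 385.252,153.678" fill="none" stroke="#000000"/>
</svg>

y_svg = 188.169 − y_m.

[1] S387→`#0000ff` (score); closed run; points: 36.399,155.600 183.130,130.837 166.214,80.652 216.589,16.090 156.660,22.936 20.023,136.252

[2] S713→`#000000` (cut); open run; points: 88.218,135.224 87.856,99.055 213.176,44.239 32.187,84.048 327.681,158.756 367.542,148.824

[3] S713→`#000000` (cut); closed run; points: 293.340,46.038 322.149,167.248 385.252,153.678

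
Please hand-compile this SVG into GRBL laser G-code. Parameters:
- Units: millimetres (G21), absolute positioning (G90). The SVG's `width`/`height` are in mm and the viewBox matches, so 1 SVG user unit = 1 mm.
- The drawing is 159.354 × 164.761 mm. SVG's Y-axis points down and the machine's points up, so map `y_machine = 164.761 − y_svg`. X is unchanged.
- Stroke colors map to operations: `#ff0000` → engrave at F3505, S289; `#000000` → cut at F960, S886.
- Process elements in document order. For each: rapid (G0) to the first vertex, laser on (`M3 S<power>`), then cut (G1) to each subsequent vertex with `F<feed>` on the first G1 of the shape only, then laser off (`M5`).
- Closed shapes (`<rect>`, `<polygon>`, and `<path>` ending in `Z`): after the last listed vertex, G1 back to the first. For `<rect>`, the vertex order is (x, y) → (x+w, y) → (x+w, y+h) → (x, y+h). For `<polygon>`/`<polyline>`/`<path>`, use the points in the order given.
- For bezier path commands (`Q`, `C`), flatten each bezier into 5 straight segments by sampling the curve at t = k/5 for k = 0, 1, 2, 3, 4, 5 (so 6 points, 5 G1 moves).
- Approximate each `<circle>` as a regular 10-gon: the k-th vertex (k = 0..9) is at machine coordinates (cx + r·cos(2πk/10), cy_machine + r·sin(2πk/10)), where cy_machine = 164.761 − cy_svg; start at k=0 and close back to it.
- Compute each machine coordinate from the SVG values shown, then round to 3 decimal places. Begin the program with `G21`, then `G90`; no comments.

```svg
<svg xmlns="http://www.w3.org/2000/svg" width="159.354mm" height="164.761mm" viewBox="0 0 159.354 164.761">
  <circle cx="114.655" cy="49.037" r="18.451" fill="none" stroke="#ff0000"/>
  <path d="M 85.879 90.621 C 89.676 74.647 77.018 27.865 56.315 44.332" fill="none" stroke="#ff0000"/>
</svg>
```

viewBox `0 0 159.354 164.761` with mm width/height → 1 unit = 1 mm. Flip: y_m = 164.761 − y_svg.

**Shape 1** — `<circle>` circle, stroke `#ff0000` → engrave (S289, F3505). Machine vertices: (133.106,115.724) → (129.582,126.569) → (120.357,133.272) → (108.953,133.272) → (99.728,126.569) → (96.204,115.724) → (99.728,104.879) → (108.953,98.176) → (120.357,98.176) → (129.582,104.879) → (133.106,115.724). Closed: final G1 returns to the first vertex.

**Shape 2** — `<path>` cubic bezier, stroke `#ff0000` → engrave (S289, F3505). Control points (SVG): P0=(85.879,90.621), P1=(89.676,74.647), P2=(77.018,27.865), P3=(56.315,44.332); sampled at t=k/5. Machine vertices: (85.879,74.140) → (86.250,86.669) → (83.075,102.077) → (76.759,115.850) → (67.704,123.472) → (56.315,120.429). Open path.

G21
G90
G0 X133.106 Y115.724
M3 S289
G1 X129.582 Y126.569 F3505
G1 X120.357 Y133.272
G1 X108.953 Y133.272
G1 X99.728 Y126.569
G1 X96.204 Y115.724
G1 X99.728 Y104.879
G1 X108.953 Y98.176
G1 X120.357 Y98.176
G1 X129.582 Y104.879
G1 X133.106 Y115.724
M5
G0 X85.879 Y74.140
M3 S289
G1 X86.250 Y86.669 F3505
G1 X83.075 Y102.077
G1 X76.759 Y115.850
G1 X67.704 Y123.472
G1 X56.315 Y120.429
M5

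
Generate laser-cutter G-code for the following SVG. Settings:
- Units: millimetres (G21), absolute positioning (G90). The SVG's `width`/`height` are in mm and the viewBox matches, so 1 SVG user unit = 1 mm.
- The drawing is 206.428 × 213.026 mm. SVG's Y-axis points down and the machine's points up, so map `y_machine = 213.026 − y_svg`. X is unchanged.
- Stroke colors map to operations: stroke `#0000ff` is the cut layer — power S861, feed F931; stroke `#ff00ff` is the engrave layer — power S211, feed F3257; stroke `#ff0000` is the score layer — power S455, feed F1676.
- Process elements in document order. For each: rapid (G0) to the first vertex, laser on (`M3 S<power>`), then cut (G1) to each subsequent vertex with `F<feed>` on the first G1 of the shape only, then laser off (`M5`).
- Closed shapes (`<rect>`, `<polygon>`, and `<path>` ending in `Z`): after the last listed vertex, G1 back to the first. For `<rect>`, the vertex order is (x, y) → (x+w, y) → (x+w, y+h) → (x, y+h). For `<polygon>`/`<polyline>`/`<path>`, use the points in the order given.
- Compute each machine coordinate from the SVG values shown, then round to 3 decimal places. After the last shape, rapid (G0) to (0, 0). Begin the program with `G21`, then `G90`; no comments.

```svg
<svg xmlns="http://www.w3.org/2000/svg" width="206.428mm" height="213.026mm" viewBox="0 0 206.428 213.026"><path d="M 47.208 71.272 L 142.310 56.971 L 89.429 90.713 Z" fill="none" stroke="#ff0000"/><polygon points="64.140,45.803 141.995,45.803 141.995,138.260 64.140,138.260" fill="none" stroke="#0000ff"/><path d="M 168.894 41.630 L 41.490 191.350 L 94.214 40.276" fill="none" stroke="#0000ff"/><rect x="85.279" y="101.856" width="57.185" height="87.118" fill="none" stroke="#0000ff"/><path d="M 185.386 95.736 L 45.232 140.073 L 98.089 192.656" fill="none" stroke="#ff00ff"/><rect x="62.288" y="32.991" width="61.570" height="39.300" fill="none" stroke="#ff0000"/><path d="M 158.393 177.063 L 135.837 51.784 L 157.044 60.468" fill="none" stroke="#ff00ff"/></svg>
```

G21
G90
G0 X47.208 Y141.754
M3 S455
G1 X142.310 Y156.055 F1676
G1 X89.429 Y122.313
G1 X47.208 Y141.754
M5
G0 X64.140 Y167.223
M3 S861
G1 X141.995 Y167.223 F931
G1 X141.995 Y74.766
G1 X64.140 Y74.766
G1 X64.140 Y167.223
M5
G0 X168.894 Y171.396
M3 S861
G1 X41.490 Y21.676 F931
G1 X94.214 Y172.750
M5
G0 X85.279 Y111.170
M3 S861
G1 X142.464 Y111.170 F931
G1 X142.464 Y24.052
G1 X85.279 Y24.052
G1 X85.279 Y111.170
M5
G0 X185.386 Y117.290
M3 S211
G1 X45.232 Y72.953 F3257
G1 X98.089 Y20.370
M5
G0 X62.288 Y180.035
M3 S455
G1 X123.858 Y180.035 F1676
G1 X123.858 Y140.735
G1 X62.288 Y140.735
G1 X62.288 Y180.035
M5
G0 X158.393 Y35.963
M3 S211
G1 X135.837 Y161.242 F3257
G1 X157.044 Y152.558
M5
G0 X0.000 Y0.000

1 u = 1 mm; y_m = 213.026 − y.

[1] `<path>` closed polygon, #ff0000→score S455 F1676: (47.208,141.754) → (142.310,156.055) → (89.429,122.313) → (47.208,141.754) (closed)

[2] `<polygon>` rectangle, #0000ff→cut S861 F931: (64.140,167.223) → (141.995,167.223) → (141.995,74.766) → (64.140,74.766) → (64.140,167.223) (closed)

[3] `<path>` open polyline, #0000ff→cut S861 F931: (168.894,171.396) → (41.490,21.676) → (94.214,172.750)

[4] `<rect>` rectangle, #0000ff→cut S861 F931: (85.279,111.170) → (142.464,111.170) → (142.464,24.052) → (85.279,24.052) → (85.279,111.170) (closed)

[5] `<path>` open polyline, #ff00ff→engrave S211 F3257: (185.386,117.290) → (45.232,72.953) → (98.089,20.370)

[6] `<rect>` rectangle, #ff0000→score S455 F1676: (62.288,180.035) → (123.858,180.035) → (123.858,140.735) → (62.288,140.735) → (62.288,180.035) (closed)

[7] `<path>` open polyline, #ff00ff→engrave S211 F3257: (158.393,35.963) → (135.837,161.242) → (157.044,152.558)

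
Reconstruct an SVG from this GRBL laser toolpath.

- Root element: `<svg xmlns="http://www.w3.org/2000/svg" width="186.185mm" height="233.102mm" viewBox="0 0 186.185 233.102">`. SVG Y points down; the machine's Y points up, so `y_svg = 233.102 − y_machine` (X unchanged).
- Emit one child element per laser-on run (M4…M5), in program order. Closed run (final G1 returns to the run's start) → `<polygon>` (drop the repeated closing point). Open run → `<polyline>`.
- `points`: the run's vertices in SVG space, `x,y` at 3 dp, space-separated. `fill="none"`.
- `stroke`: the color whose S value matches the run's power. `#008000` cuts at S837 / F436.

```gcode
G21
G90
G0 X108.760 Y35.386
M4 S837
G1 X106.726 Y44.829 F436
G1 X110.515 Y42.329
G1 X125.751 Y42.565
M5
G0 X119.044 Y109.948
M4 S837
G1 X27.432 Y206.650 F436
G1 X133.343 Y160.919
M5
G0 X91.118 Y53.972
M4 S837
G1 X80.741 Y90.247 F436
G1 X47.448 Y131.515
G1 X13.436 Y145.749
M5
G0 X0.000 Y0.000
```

Each laser-on run becomes one SVG element. Flip Y back into SVG space with y_svg = 233.102 − y_machine. Every run uses S837, so all elements get stroke `#008000` (cut).

Run 1: The run is open, so emit a `<polyline>` with points (Y-flipped): 108.760,197.716 106.726,188.273 110.515,190.773 125.751,190.537.

Run 2: The run is open, so emit a `<polyline>` with points (Y-flipped): 119.044,123.154 27.432,26.452 133.343,72.183.

Run 3: The run is open, so emit a `<polyline>` with points (Y-flipped): 91.118,179.130 80.741,142.855 47.448,101.587 13.436,87.353.

<svg xmlns="http://www.w3.org/2000/svg" width="186.185mm" height="233.102mm" viewBox="0 0 186.185 233.102">
  <polyline points="108.760,197.716 106.726,188.273 110.515,190.773 125.751,190.537" fill="none" stroke="#008000"/>
  <polyline points="119.044,123.154 27.432,26.452 133.343,72.183" fill="none" stroke="#008000"/>
  <polyline points="91.118,179.130 80.741,142.855 47.448,101.587 13.436,87.353" fill="none" stroke="#008000"/>
</svg>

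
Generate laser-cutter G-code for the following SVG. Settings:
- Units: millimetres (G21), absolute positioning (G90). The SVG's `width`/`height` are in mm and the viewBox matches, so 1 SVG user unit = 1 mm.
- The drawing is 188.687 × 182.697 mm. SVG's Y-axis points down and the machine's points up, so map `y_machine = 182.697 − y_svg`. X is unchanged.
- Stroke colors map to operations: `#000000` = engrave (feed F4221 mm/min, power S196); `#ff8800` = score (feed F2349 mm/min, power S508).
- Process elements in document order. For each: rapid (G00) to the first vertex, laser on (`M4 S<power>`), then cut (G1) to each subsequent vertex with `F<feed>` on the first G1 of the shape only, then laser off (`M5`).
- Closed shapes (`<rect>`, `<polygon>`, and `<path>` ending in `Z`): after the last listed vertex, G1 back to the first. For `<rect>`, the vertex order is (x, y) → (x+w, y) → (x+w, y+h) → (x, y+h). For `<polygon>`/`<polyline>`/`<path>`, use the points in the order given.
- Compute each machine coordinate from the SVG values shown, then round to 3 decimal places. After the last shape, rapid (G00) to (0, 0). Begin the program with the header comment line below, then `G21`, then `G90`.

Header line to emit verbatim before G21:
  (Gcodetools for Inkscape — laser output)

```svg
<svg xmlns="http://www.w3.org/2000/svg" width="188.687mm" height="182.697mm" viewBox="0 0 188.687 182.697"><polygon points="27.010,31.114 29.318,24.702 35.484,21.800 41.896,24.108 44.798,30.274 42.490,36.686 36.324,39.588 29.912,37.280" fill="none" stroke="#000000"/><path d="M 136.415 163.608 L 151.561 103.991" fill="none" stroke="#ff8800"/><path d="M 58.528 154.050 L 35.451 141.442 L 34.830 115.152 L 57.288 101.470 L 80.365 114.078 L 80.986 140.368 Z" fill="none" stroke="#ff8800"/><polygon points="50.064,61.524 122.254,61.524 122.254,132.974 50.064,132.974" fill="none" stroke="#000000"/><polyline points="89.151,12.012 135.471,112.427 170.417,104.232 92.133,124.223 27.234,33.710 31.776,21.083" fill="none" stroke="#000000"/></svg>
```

viewBox `0 0 188.687 182.697` with mm width/height → 1 unit = 1 mm. Flip: y_m = 182.697 − y_svg.

**Shape 1** — `<polygon>` regular polygon, stroke `#000000` → engrave (S196, F4221). Machine vertices: (27.010,151.583) → (29.318,157.995) → (35.484,160.897) → (41.896,158.589) → (44.798,152.423) → (42.490,146.011) → (36.324,143.109) → (29.912,145.417) → (27.010,151.583). Closed: final G1 returns to the first vertex.

**Shape 2** — `<path>` line segment, stroke `#ff8800` → score (S508, F2349). Machine vertices: (136.415,19.089) → (151.561,78.706). Open path.

**Shape 3** — `<path>` regular polygon, stroke `#ff8800` → score (S508, F2349). Machine vertices: (58.528,28.647) → (35.451,41.255) → (34.830,67.545) → (57.288,81.227) → (80.365,68.619) → (80.986,42.329) → (58.528,28.647). Closed: final G1 returns to the first vertex.

**Shape 4** — `<polygon>` rectangle, stroke `#000000` → engrave (S196, F4221). Machine vertices: (50.064,121.173) → (122.254,121.173) → (122.254,49.723) → (50.064,49.723) → (50.064,121.173). Closed: final G1 returns to the first vertex.

**Shape 5** — `<polyline>` open polyline, stroke `#000000` → engrave (S196, F4221). Machine vertices: (89.151,170.685) → (135.471,70.270) → (170.417,78.465) → (92.133,58.474) → (27.234,148.987) → (31.776,161.614). Open path.

(Gcodetools for Inkscape — laser output)
G21
G90
G00 X27.010 Y151.583
M4 S196
G1 X29.318 Y157.995 F4221
G1 X35.484 Y160.897
G1 X41.896 Y158.589
G1 X44.798 Y152.423
G1 X42.490 Y146.011
G1 X36.324 Y143.109
G1 X29.912 Y145.417
G1 X27.010 Y151.583
M5
G00 X136.415 Y19.089
M4 S508
G1 X151.561 Y78.706 F2349
M5
G00 X58.528 Y28.647
M4 S508
G1 X35.451 Y41.255 F2349
G1 X34.830 Y67.545
G1 X57.288 Y81.227
G1 X80.365 Y68.619
G1 X80.986 Y42.329
G1 X58.528 Y28.647
M5
G00 X50.064 Y121.173
M4 S196
G1 X122.254 Y121.173 F4221
G1 X122.254 Y49.723
G1 X50.064 Y49.723
G1 X50.064 Y121.173
M5
G00 X89.151 Y170.685
M4 S196
G1 X135.471 Y70.270 F4221
G1 X170.417 Y78.465
G1 X92.133 Y58.474
G1 X27.234 Y148.987
G1 X31.776 Y161.614
M5
G00 X0.000 Y0.000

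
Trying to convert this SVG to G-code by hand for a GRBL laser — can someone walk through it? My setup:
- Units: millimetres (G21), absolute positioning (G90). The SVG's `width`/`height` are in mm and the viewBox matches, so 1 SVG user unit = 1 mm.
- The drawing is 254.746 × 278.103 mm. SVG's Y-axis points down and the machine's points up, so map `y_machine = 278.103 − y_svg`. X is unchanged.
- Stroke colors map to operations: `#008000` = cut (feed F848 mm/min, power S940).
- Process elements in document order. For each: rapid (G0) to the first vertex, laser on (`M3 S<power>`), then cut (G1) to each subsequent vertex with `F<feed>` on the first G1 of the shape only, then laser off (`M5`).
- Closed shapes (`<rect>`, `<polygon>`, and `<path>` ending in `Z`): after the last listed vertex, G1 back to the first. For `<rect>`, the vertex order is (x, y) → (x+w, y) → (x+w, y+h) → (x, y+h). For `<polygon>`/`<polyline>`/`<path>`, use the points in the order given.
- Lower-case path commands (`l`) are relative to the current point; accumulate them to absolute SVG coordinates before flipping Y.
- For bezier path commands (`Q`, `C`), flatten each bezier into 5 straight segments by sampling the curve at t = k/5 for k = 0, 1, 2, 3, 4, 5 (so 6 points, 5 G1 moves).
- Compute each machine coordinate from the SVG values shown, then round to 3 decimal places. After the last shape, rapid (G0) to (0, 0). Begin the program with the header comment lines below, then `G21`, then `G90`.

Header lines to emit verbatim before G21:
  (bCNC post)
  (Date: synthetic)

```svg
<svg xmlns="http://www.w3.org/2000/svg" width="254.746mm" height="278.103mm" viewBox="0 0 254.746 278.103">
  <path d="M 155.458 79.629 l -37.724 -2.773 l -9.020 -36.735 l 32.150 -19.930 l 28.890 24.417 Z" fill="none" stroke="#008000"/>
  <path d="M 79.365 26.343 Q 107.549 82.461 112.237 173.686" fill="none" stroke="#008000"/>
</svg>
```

(bCNC post)
(Date: synthetic)
G21
G90
G0 X155.458 Y198.474
M3 S940
G1 X117.734 Y201.247 F848
G1 X108.714 Y237.982
G1 X140.864 Y257.912
G1 X169.754 Y233.495
G1 X155.458 Y198.474
M5
G0 X79.365 Y251.760
M3 S940
G1 X89.699 Y227.909 F848
G1 X98.153 Y201.248
G1 X104.727 Y171.780
G1 X109.422 Y139.503
G1 X112.237 Y104.417
M5
G0 X0.000 Y0.000

Since the viewBox matches the mm dimensions, user units are millimetres directly. The only transform is the Y-flip y_m = 278.103 − y_svg.

Shape 1 is a regular polygon drawn with `<path>`. Its stroke #008000 means cut at S940, F848. After flipping Y the toolpath is (155.458,198.474) → (117.734,201.247) → (108.714,237.982) → (140.864,257.912) → (169.754,233.495) → (155.458,198.474), returning to the start.

Shape 2 is a quadratic bezier drawn with `<path>`. Its stroke #008000 means cut at S940, F848. After flipping Y the toolpath is (79.365,251.760) → (89.699,227.909) → (98.153,201.248) → (104.727,171.780) → (109.422,139.503) → (112.237,104.417).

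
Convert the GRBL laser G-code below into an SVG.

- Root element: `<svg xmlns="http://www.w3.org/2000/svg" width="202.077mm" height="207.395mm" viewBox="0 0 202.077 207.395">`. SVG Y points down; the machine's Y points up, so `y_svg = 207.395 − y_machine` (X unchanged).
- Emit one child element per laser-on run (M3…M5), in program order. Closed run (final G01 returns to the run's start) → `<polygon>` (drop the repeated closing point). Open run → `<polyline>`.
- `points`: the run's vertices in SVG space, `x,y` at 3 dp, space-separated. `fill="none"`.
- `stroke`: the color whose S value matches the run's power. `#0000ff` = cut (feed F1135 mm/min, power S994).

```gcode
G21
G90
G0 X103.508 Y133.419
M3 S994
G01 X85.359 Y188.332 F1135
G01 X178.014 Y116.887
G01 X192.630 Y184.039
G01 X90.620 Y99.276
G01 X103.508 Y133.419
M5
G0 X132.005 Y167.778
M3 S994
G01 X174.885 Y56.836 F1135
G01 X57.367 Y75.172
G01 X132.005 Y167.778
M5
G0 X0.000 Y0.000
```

y_svg = 207.395 − y_m. Every run uses S994, so all elements get stroke `#0000ff` (cut).

[1] closed run; points: 103.508,73.976 85.359,19.063 178.014,90.508 192.630,23.356 90.620,108.119

[2] closed run; points: 132.005,39.617 174.885,150.559 57.367,132.223

<svg xmlns="http://www.w3.org/2000/svg" width="202.077mm" height="207.395mm" viewBox="0 0 202.077 207.395">
  <polygon points="103.508,73.976 85.359,19.063 178.014,90.508 192.630,23.356 90.620,108.119" fill="none" stroke="#0000ff"/>
  <polygon points="132.005,39.617 174.885,150.559 57.367,132.223" fill="none" stroke="#0000ff"/>
</svg>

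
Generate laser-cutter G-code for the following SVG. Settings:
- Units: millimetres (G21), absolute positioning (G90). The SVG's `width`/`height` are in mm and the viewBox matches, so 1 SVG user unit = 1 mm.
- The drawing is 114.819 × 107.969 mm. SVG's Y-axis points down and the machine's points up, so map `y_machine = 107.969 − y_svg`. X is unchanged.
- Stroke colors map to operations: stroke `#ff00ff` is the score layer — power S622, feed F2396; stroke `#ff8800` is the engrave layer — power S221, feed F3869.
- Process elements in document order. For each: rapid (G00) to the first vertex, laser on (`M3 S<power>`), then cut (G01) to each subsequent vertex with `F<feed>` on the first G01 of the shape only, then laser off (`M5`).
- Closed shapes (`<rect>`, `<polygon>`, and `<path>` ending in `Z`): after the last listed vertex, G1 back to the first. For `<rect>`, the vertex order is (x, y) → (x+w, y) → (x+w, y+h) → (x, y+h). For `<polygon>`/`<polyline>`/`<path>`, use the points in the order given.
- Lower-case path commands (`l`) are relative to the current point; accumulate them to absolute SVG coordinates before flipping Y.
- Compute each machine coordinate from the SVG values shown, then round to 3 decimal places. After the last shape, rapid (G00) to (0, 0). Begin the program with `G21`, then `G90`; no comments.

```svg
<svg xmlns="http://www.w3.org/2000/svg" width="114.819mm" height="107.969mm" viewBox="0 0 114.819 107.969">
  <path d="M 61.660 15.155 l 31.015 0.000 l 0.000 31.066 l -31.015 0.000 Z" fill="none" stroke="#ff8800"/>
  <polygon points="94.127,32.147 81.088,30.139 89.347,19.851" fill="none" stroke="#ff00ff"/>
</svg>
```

G21
G90
G00 X61.660 Y92.814
M3 S221
G01 X92.675 Y92.814 F3869
G01 X92.675 Y61.748
G01 X61.660 Y61.748
G01 X61.660 Y92.814
M5
G00 X94.127 Y75.822
M3 S622
G01 X81.088 Y77.830 F2396
G01 X89.347 Y88.118
G01 X94.127 Y75.822
M5
G00 X0.000 Y0.000

viewBox `0 0 114.819 107.969` with mm width/height → 1 unit = 1 mm. Flip: y_m = 107.969 − y_svg.

**Shape 1** — `<path>` rectangle, stroke `#ff8800` → engrave (S221, F3869). Machine vertices: (61.660,92.814) → (92.675,92.814) → (92.675,61.748) → (61.660,61.748) → (61.660,92.814). Closed: final G1 returns to the first vertex.

**Shape 2** — `<polygon>` regular polygon, stroke `#ff00ff` → score (S622, F2396). Machine vertices: (94.127,75.822) → (81.088,77.830) → (89.347,88.118) → (94.127,75.822). Closed: final G1 returns to the first vertex.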